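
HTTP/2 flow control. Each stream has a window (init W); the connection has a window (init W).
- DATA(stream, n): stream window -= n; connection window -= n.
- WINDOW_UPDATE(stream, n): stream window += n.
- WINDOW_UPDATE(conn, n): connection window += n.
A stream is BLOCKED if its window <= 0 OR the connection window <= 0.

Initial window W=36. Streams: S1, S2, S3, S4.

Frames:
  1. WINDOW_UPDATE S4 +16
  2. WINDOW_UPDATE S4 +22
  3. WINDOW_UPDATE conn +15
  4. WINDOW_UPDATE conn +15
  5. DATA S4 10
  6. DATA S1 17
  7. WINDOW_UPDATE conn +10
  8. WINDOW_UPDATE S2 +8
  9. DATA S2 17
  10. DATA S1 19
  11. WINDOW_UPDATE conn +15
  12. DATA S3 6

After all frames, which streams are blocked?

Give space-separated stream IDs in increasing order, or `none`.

Op 1: conn=36 S1=36 S2=36 S3=36 S4=52 blocked=[]
Op 2: conn=36 S1=36 S2=36 S3=36 S4=74 blocked=[]
Op 3: conn=51 S1=36 S2=36 S3=36 S4=74 blocked=[]
Op 4: conn=66 S1=36 S2=36 S3=36 S4=74 blocked=[]
Op 5: conn=56 S1=36 S2=36 S3=36 S4=64 blocked=[]
Op 6: conn=39 S1=19 S2=36 S3=36 S4=64 blocked=[]
Op 7: conn=49 S1=19 S2=36 S3=36 S4=64 blocked=[]
Op 8: conn=49 S1=19 S2=44 S3=36 S4=64 blocked=[]
Op 9: conn=32 S1=19 S2=27 S3=36 S4=64 blocked=[]
Op 10: conn=13 S1=0 S2=27 S3=36 S4=64 blocked=[1]
Op 11: conn=28 S1=0 S2=27 S3=36 S4=64 blocked=[1]
Op 12: conn=22 S1=0 S2=27 S3=30 S4=64 blocked=[1]

Answer: S1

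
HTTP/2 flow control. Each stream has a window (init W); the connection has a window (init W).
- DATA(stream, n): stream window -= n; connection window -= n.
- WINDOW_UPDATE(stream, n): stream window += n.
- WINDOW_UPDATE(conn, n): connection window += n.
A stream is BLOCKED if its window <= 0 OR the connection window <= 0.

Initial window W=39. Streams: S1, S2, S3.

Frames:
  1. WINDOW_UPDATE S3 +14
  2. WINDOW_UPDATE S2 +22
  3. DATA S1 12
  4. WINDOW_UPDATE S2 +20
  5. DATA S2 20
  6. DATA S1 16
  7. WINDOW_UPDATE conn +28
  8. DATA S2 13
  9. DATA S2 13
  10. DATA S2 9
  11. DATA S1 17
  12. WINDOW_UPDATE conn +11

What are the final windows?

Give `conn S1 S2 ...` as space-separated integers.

Op 1: conn=39 S1=39 S2=39 S3=53 blocked=[]
Op 2: conn=39 S1=39 S2=61 S3=53 blocked=[]
Op 3: conn=27 S1=27 S2=61 S3=53 blocked=[]
Op 4: conn=27 S1=27 S2=81 S3=53 blocked=[]
Op 5: conn=7 S1=27 S2=61 S3=53 blocked=[]
Op 6: conn=-9 S1=11 S2=61 S3=53 blocked=[1, 2, 3]
Op 7: conn=19 S1=11 S2=61 S3=53 blocked=[]
Op 8: conn=6 S1=11 S2=48 S3=53 blocked=[]
Op 9: conn=-7 S1=11 S2=35 S3=53 blocked=[1, 2, 3]
Op 10: conn=-16 S1=11 S2=26 S3=53 blocked=[1, 2, 3]
Op 11: conn=-33 S1=-6 S2=26 S3=53 blocked=[1, 2, 3]
Op 12: conn=-22 S1=-6 S2=26 S3=53 blocked=[1, 2, 3]

Answer: -22 -6 26 53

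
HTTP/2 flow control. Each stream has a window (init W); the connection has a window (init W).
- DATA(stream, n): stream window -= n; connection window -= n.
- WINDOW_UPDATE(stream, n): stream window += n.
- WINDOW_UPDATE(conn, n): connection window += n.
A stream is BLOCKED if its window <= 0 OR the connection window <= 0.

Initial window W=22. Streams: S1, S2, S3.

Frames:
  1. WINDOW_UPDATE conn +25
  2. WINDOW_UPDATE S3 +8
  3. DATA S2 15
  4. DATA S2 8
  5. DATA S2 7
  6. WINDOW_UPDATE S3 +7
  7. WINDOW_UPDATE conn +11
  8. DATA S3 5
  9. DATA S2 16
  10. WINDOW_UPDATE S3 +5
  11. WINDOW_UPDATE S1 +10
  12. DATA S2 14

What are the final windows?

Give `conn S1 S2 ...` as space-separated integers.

Op 1: conn=47 S1=22 S2=22 S3=22 blocked=[]
Op 2: conn=47 S1=22 S2=22 S3=30 blocked=[]
Op 3: conn=32 S1=22 S2=7 S3=30 blocked=[]
Op 4: conn=24 S1=22 S2=-1 S3=30 blocked=[2]
Op 5: conn=17 S1=22 S2=-8 S3=30 blocked=[2]
Op 6: conn=17 S1=22 S2=-8 S3=37 blocked=[2]
Op 7: conn=28 S1=22 S2=-8 S3=37 blocked=[2]
Op 8: conn=23 S1=22 S2=-8 S3=32 blocked=[2]
Op 9: conn=7 S1=22 S2=-24 S3=32 blocked=[2]
Op 10: conn=7 S1=22 S2=-24 S3=37 blocked=[2]
Op 11: conn=7 S1=32 S2=-24 S3=37 blocked=[2]
Op 12: conn=-7 S1=32 S2=-38 S3=37 blocked=[1, 2, 3]

Answer: -7 32 -38 37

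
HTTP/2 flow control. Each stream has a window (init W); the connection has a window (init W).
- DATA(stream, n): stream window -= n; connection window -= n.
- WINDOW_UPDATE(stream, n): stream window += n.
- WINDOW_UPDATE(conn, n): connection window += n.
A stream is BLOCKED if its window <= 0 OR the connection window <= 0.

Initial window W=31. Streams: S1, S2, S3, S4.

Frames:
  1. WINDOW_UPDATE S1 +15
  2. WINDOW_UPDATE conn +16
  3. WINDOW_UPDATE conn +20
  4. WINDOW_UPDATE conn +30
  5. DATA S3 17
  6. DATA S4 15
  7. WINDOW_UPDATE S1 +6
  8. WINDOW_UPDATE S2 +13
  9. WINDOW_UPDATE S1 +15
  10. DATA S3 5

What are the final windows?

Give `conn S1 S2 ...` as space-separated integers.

Answer: 60 67 44 9 16

Derivation:
Op 1: conn=31 S1=46 S2=31 S3=31 S4=31 blocked=[]
Op 2: conn=47 S1=46 S2=31 S3=31 S4=31 blocked=[]
Op 3: conn=67 S1=46 S2=31 S3=31 S4=31 blocked=[]
Op 4: conn=97 S1=46 S2=31 S3=31 S4=31 blocked=[]
Op 5: conn=80 S1=46 S2=31 S3=14 S4=31 blocked=[]
Op 6: conn=65 S1=46 S2=31 S3=14 S4=16 blocked=[]
Op 7: conn=65 S1=52 S2=31 S3=14 S4=16 blocked=[]
Op 8: conn=65 S1=52 S2=44 S3=14 S4=16 blocked=[]
Op 9: conn=65 S1=67 S2=44 S3=14 S4=16 blocked=[]
Op 10: conn=60 S1=67 S2=44 S3=9 S4=16 blocked=[]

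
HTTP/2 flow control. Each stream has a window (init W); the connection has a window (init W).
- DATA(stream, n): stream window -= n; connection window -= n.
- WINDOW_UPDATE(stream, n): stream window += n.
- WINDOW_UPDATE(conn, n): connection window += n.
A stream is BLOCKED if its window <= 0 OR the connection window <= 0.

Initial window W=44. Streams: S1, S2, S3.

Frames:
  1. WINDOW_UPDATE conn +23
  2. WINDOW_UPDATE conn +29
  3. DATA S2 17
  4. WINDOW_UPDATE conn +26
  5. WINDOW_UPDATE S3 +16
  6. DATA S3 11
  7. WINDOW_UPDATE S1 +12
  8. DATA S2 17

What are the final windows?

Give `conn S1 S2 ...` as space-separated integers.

Op 1: conn=67 S1=44 S2=44 S3=44 blocked=[]
Op 2: conn=96 S1=44 S2=44 S3=44 blocked=[]
Op 3: conn=79 S1=44 S2=27 S3=44 blocked=[]
Op 4: conn=105 S1=44 S2=27 S3=44 blocked=[]
Op 5: conn=105 S1=44 S2=27 S3=60 blocked=[]
Op 6: conn=94 S1=44 S2=27 S3=49 blocked=[]
Op 7: conn=94 S1=56 S2=27 S3=49 blocked=[]
Op 8: conn=77 S1=56 S2=10 S3=49 blocked=[]

Answer: 77 56 10 49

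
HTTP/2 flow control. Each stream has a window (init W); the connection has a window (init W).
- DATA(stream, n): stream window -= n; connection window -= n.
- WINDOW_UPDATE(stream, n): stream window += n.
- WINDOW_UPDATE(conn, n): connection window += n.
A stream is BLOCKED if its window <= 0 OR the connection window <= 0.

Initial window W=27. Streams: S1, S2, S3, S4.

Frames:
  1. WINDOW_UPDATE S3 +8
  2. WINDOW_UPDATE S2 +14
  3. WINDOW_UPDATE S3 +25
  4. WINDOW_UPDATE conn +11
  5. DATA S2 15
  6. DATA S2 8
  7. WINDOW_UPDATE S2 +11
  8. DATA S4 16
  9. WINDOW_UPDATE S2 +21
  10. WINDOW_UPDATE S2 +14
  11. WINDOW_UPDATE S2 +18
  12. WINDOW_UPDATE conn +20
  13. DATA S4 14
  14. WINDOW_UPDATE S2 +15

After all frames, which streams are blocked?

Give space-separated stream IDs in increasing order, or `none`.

Op 1: conn=27 S1=27 S2=27 S3=35 S4=27 blocked=[]
Op 2: conn=27 S1=27 S2=41 S3=35 S4=27 blocked=[]
Op 3: conn=27 S1=27 S2=41 S3=60 S4=27 blocked=[]
Op 4: conn=38 S1=27 S2=41 S3=60 S4=27 blocked=[]
Op 5: conn=23 S1=27 S2=26 S3=60 S4=27 blocked=[]
Op 6: conn=15 S1=27 S2=18 S3=60 S4=27 blocked=[]
Op 7: conn=15 S1=27 S2=29 S3=60 S4=27 blocked=[]
Op 8: conn=-1 S1=27 S2=29 S3=60 S4=11 blocked=[1, 2, 3, 4]
Op 9: conn=-1 S1=27 S2=50 S3=60 S4=11 blocked=[1, 2, 3, 4]
Op 10: conn=-1 S1=27 S2=64 S3=60 S4=11 blocked=[1, 2, 3, 4]
Op 11: conn=-1 S1=27 S2=82 S3=60 S4=11 blocked=[1, 2, 3, 4]
Op 12: conn=19 S1=27 S2=82 S3=60 S4=11 blocked=[]
Op 13: conn=5 S1=27 S2=82 S3=60 S4=-3 blocked=[4]
Op 14: conn=5 S1=27 S2=97 S3=60 S4=-3 blocked=[4]

Answer: S4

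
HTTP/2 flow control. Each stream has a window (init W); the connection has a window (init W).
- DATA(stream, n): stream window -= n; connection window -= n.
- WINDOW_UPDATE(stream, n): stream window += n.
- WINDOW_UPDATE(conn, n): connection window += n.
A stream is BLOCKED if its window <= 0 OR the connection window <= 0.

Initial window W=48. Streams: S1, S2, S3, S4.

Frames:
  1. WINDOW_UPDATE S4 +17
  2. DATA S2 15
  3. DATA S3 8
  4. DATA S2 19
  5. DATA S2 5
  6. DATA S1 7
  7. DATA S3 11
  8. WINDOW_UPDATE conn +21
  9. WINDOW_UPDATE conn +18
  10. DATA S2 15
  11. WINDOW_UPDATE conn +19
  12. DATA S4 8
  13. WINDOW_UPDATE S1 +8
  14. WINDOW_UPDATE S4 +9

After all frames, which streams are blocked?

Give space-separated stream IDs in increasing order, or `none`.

Op 1: conn=48 S1=48 S2=48 S3=48 S4=65 blocked=[]
Op 2: conn=33 S1=48 S2=33 S3=48 S4=65 blocked=[]
Op 3: conn=25 S1=48 S2=33 S3=40 S4=65 blocked=[]
Op 4: conn=6 S1=48 S2=14 S3=40 S4=65 blocked=[]
Op 5: conn=1 S1=48 S2=9 S3=40 S4=65 blocked=[]
Op 6: conn=-6 S1=41 S2=9 S3=40 S4=65 blocked=[1, 2, 3, 4]
Op 7: conn=-17 S1=41 S2=9 S3=29 S4=65 blocked=[1, 2, 3, 4]
Op 8: conn=4 S1=41 S2=9 S3=29 S4=65 blocked=[]
Op 9: conn=22 S1=41 S2=9 S3=29 S4=65 blocked=[]
Op 10: conn=7 S1=41 S2=-6 S3=29 S4=65 blocked=[2]
Op 11: conn=26 S1=41 S2=-6 S3=29 S4=65 blocked=[2]
Op 12: conn=18 S1=41 S2=-6 S3=29 S4=57 blocked=[2]
Op 13: conn=18 S1=49 S2=-6 S3=29 S4=57 blocked=[2]
Op 14: conn=18 S1=49 S2=-6 S3=29 S4=66 blocked=[2]

Answer: S2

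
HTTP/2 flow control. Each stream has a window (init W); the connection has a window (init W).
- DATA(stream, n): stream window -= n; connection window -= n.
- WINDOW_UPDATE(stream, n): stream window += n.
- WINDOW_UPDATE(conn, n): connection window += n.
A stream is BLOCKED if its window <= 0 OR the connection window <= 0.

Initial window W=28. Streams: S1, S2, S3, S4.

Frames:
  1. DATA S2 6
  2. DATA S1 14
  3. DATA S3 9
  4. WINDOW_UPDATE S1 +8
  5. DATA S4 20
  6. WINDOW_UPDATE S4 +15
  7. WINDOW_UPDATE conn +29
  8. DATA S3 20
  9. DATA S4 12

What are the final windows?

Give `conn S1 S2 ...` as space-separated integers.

Answer: -24 22 22 -1 11

Derivation:
Op 1: conn=22 S1=28 S2=22 S3=28 S4=28 blocked=[]
Op 2: conn=8 S1=14 S2=22 S3=28 S4=28 blocked=[]
Op 3: conn=-1 S1=14 S2=22 S3=19 S4=28 blocked=[1, 2, 3, 4]
Op 4: conn=-1 S1=22 S2=22 S3=19 S4=28 blocked=[1, 2, 3, 4]
Op 5: conn=-21 S1=22 S2=22 S3=19 S4=8 blocked=[1, 2, 3, 4]
Op 6: conn=-21 S1=22 S2=22 S3=19 S4=23 blocked=[1, 2, 3, 4]
Op 7: conn=8 S1=22 S2=22 S3=19 S4=23 blocked=[]
Op 8: conn=-12 S1=22 S2=22 S3=-1 S4=23 blocked=[1, 2, 3, 4]
Op 9: conn=-24 S1=22 S2=22 S3=-1 S4=11 blocked=[1, 2, 3, 4]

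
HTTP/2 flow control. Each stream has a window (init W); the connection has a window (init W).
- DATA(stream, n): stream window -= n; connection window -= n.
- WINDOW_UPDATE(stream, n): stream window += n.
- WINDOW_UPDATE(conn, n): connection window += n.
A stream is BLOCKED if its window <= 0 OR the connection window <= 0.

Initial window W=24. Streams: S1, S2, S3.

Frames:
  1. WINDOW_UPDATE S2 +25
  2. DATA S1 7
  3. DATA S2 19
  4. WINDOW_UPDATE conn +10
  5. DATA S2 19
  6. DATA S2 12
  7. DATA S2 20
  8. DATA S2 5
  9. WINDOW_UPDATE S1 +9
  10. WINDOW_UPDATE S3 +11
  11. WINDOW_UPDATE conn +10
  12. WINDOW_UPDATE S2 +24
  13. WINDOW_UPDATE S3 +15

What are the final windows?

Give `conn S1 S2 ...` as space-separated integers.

Op 1: conn=24 S1=24 S2=49 S3=24 blocked=[]
Op 2: conn=17 S1=17 S2=49 S3=24 blocked=[]
Op 3: conn=-2 S1=17 S2=30 S3=24 blocked=[1, 2, 3]
Op 4: conn=8 S1=17 S2=30 S3=24 blocked=[]
Op 5: conn=-11 S1=17 S2=11 S3=24 blocked=[1, 2, 3]
Op 6: conn=-23 S1=17 S2=-1 S3=24 blocked=[1, 2, 3]
Op 7: conn=-43 S1=17 S2=-21 S3=24 blocked=[1, 2, 3]
Op 8: conn=-48 S1=17 S2=-26 S3=24 blocked=[1, 2, 3]
Op 9: conn=-48 S1=26 S2=-26 S3=24 blocked=[1, 2, 3]
Op 10: conn=-48 S1=26 S2=-26 S3=35 blocked=[1, 2, 3]
Op 11: conn=-38 S1=26 S2=-26 S3=35 blocked=[1, 2, 3]
Op 12: conn=-38 S1=26 S2=-2 S3=35 blocked=[1, 2, 3]
Op 13: conn=-38 S1=26 S2=-2 S3=50 blocked=[1, 2, 3]

Answer: -38 26 -2 50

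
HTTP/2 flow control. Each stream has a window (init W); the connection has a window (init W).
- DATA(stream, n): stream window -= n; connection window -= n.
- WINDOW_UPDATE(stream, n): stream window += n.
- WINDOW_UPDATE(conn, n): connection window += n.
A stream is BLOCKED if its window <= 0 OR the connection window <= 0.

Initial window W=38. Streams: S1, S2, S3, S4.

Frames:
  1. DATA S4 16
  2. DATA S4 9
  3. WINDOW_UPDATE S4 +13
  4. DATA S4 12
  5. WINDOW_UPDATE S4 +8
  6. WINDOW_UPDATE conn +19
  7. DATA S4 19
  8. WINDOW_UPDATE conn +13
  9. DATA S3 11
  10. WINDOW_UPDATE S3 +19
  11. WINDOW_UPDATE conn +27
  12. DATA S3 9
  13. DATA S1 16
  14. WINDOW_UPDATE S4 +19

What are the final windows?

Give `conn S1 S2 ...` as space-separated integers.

Answer: 5 22 38 37 22

Derivation:
Op 1: conn=22 S1=38 S2=38 S3=38 S4=22 blocked=[]
Op 2: conn=13 S1=38 S2=38 S3=38 S4=13 blocked=[]
Op 3: conn=13 S1=38 S2=38 S3=38 S4=26 blocked=[]
Op 4: conn=1 S1=38 S2=38 S3=38 S4=14 blocked=[]
Op 5: conn=1 S1=38 S2=38 S3=38 S4=22 blocked=[]
Op 6: conn=20 S1=38 S2=38 S3=38 S4=22 blocked=[]
Op 7: conn=1 S1=38 S2=38 S3=38 S4=3 blocked=[]
Op 8: conn=14 S1=38 S2=38 S3=38 S4=3 blocked=[]
Op 9: conn=3 S1=38 S2=38 S3=27 S4=3 blocked=[]
Op 10: conn=3 S1=38 S2=38 S3=46 S4=3 blocked=[]
Op 11: conn=30 S1=38 S2=38 S3=46 S4=3 blocked=[]
Op 12: conn=21 S1=38 S2=38 S3=37 S4=3 blocked=[]
Op 13: conn=5 S1=22 S2=38 S3=37 S4=3 blocked=[]
Op 14: conn=5 S1=22 S2=38 S3=37 S4=22 blocked=[]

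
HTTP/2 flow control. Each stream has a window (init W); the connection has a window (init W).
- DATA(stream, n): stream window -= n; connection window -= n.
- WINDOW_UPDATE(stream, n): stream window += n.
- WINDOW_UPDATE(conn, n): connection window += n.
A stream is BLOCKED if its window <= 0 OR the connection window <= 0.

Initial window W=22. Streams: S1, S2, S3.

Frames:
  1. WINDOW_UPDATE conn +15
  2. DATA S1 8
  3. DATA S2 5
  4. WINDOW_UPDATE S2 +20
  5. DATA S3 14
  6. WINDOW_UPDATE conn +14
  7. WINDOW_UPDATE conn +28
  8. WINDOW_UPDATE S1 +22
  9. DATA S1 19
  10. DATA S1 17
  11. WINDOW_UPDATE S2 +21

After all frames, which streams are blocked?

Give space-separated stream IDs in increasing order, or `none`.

Op 1: conn=37 S1=22 S2=22 S3=22 blocked=[]
Op 2: conn=29 S1=14 S2=22 S3=22 blocked=[]
Op 3: conn=24 S1=14 S2=17 S3=22 blocked=[]
Op 4: conn=24 S1=14 S2=37 S3=22 blocked=[]
Op 5: conn=10 S1=14 S2=37 S3=8 blocked=[]
Op 6: conn=24 S1=14 S2=37 S3=8 blocked=[]
Op 7: conn=52 S1=14 S2=37 S3=8 blocked=[]
Op 8: conn=52 S1=36 S2=37 S3=8 blocked=[]
Op 9: conn=33 S1=17 S2=37 S3=8 blocked=[]
Op 10: conn=16 S1=0 S2=37 S3=8 blocked=[1]
Op 11: conn=16 S1=0 S2=58 S3=8 blocked=[1]

Answer: S1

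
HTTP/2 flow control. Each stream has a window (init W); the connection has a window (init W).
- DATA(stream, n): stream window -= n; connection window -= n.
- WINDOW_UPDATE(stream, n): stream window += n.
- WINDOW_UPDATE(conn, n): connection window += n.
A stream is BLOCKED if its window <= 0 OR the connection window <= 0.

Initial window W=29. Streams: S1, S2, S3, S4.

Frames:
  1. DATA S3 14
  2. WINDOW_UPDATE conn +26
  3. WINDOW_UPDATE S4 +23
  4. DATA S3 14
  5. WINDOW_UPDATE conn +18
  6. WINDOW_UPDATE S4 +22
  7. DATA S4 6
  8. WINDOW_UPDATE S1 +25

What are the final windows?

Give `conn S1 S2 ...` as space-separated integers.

Op 1: conn=15 S1=29 S2=29 S3=15 S4=29 blocked=[]
Op 2: conn=41 S1=29 S2=29 S3=15 S4=29 blocked=[]
Op 3: conn=41 S1=29 S2=29 S3=15 S4=52 blocked=[]
Op 4: conn=27 S1=29 S2=29 S3=1 S4=52 blocked=[]
Op 5: conn=45 S1=29 S2=29 S3=1 S4=52 blocked=[]
Op 6: conn=45 S1=29 S2=29 S3=1 S4=74 blocked=[]
Op 7: conn=39 S1=29 S2=29 S3=1 S4=68 blocked=[]
Op 8: conn=39 S1=54 S2=29 S3=1 S4=68 blocked=[]

Answer: 39 54 29 1 68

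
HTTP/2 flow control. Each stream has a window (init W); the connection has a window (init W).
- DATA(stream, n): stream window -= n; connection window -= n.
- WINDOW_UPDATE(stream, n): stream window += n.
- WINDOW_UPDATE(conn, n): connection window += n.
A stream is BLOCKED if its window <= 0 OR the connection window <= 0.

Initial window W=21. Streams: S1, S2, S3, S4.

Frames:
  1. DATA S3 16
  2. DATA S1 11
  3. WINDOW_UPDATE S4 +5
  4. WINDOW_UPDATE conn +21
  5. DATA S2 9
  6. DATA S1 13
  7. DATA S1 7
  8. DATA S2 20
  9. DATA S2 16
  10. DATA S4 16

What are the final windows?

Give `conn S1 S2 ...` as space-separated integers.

Op 1: conn=5 S1=21 S2=21 S3=5 S4=21 blocked=[]
Op 2: conn=-6 S1=10 S2=21 S3=5 S4=21 blocked=[1, 2, 3, 4]
Op 3: conn=-6 S1=10 S2=21 S3=5 S4=26 blocked=[1, 2, 3, 4]
Op 4: conn=15 S1=10 S2=21 S3=5 S4=26 blocked=[]
Op 5: conn=6 S1=10 S2=12 S3=5 S4=26 blocked=[]
Op 6: conn=-7 S1=-3 S2=12 S3=5 S4=26 blocked=[1, 2, 3, 4]
Op 7: conn=-14 S1=-10 S2=12 S3=5 S4=26 blocked=[1, 2, 3, 4]
Op 8: conn=-34 S1=-10 S2=-8 S3=5 S4=26 blocked=[1, 2, 3, 4]
Op 9: conn=-50 S1=-10 S2=-24 S3=5 S4=26 blocked=[1, 2, 3, 4]
Op 10: conn=-66 S1=-10 S2=-24 S3=5 S4=10 blocked=[1, 2, 3, 4]

Answer: -66 -10 -24 5 10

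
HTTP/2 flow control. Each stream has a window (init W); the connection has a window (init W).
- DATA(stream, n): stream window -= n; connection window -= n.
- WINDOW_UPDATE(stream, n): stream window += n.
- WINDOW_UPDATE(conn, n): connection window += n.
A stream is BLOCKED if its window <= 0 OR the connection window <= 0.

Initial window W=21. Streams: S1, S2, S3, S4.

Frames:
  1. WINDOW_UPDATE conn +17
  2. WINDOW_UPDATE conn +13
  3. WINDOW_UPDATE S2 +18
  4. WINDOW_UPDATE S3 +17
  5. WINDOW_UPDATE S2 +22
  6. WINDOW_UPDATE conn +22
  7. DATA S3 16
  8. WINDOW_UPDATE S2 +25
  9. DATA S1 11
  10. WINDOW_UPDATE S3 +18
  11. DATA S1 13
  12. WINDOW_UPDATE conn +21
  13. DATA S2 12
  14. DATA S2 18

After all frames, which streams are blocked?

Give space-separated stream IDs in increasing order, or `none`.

Op 1: conn=38 S1=21 S2=21 S3=21 S4=21 blocked=[]
Op 2: conn=51 S1=21 S2=21 S3=21 S4=21 blocked=[]
Op 3: conn=51 S1=21 S2=39 S3=21 S4=21 blocked=[]
Op 4: conn=51 S1=21 S2=39 S3=38 S4=21 blocked=[]
Op 5: conn=51 S1=21 S2=61 S3=38 S4=21 blocked=[]
Op 6: conn=73 S1=21 S2=61 S3=38 S4=21 blocked=[]
Op 7: conn=57 S1=21 S2=61 S3=22 S4=21 blocked=[]
Op 8: conn=57 S1=21 S2=86 S3=22 S4=21 blocked=[]
Op 9: conn=46 S1=10 S2=86 S3=22 S4=21 blocked=[]
Op 10: conn=46 S1=10 S2=86 S3=40 S4=21 blocked=[]
Op 11: conn=33 S1=-3 S2=86 S3=40 S4=21 blocked=[1]
Op 12: conn=54 S1=-3 S2=86 S3=40 S4=21 blocked=[1]
Op 13: conn=42 S1=-3 S2=74 S3=40 S4=21 blocked=[1]
Op 14: conn=24 S1=-3 S2=56 S3=40 S4=21 blocked=[1]

Answer: S1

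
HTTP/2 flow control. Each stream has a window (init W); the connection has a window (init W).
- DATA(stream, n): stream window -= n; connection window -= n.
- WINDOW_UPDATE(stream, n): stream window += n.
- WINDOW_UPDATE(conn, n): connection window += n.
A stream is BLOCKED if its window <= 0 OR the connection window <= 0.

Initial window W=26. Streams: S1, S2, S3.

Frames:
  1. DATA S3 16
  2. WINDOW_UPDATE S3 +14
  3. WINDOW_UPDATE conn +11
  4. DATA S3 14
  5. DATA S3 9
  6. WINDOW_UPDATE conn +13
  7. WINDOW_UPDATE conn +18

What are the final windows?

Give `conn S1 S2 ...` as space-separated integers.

Answer: 29 26 26 1

Derivation:
Op 1: conn=10 S1=26 S2=26 S3=10 blocked=[]
Op 2: conn=10 S1=26 S2=26 S3=24 blocked=[]
Op 3: conn=21 S1=26 S2=26 S3=24 blocked=[]
Op 4: conn=7 S1=26 S2=26 S3=10 blocked=[]
Op 5: conn=-2 S1=26 S2=26 S3=1 blocked=[1, 2, 3]
Op 6: conn=11 S1=26 S2=26 S3=1 blocked=[]
Op 7: conn=29 S1=26 S2=26 S3=1 blocked=[]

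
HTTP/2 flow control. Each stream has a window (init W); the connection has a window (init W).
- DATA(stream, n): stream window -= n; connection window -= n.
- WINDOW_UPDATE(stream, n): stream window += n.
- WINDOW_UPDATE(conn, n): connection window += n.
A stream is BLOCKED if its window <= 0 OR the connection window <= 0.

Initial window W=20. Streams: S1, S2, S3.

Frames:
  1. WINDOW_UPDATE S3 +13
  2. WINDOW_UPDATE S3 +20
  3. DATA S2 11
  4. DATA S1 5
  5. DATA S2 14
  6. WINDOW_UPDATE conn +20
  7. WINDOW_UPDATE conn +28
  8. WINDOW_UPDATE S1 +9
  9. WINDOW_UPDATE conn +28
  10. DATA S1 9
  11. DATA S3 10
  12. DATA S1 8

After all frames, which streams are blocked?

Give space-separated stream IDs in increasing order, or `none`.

Answer: S2

Derivation:
Op 1: conn=20 S1=20 S2=20 S3=33 blocked=[]
Op 2: conn=20 S1=20 S2=20 S3=53 blocked=[]
Op 3: conn=9 S1=20 S2=9 S3=53 blocked=[]
Op 4: conn=4 S1=15 S2=9 S3=53 blocked=[]
Op 5: conn=-10 S1=15 S2=-5 S3=53 blocked=[1, 2, 3]
Op 6: conn=10 S1=15 S2=-5 S3=53 blocked=[2]
Op 7: conn=38 S1=15 S2=-5 S3=53 blocked=[2]
Op 8: conn=38 S1=24 S2=-5 S3=53 blocked=[2]
Op 9: conn=66 S1=24 S2=-5 S3=53 blocked=[2]
Op 10: conn=57 S1=15 S2=-5 S3=53 blocked=[2]
Op 11: conn=47 S1=15 S2=-5 S3=43 blocked=[2]
Op 12: conn=39 S1=7 S2=-5 S3=43 blocked=[2]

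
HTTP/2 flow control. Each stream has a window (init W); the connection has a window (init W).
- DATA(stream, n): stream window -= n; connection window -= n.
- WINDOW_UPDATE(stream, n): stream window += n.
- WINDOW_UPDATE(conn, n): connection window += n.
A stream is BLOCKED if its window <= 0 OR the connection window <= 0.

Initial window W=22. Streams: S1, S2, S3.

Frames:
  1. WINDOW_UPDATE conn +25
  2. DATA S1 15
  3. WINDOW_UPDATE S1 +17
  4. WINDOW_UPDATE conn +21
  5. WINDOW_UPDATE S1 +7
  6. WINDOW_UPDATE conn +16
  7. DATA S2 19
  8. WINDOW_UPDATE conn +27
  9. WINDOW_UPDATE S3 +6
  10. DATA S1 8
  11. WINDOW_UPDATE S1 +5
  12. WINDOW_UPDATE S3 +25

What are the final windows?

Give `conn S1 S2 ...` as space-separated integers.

Op 1: conn=47 S1=22 S2=22 S3=22 blocked=[]
Op 2: conn=32 S1=7 S2=22 S3=22 blocked=[]
Op 3: conn=32 S1=24 S2=22 S3=22 blocked=[]
Op 4: conn=53 S1=24 S2=22 S3=22 blocked=[]
Op 5: conn=53 S1=31 S2=22 S3=22 blocked=[]
Op 6: conn=69 S1=31 S2=22 S3=22 blocked=[]
Op 7: conn=50 S1=31 S2=3 S3=22 blocked=[]
Op 8: conn=77 S1=31 S2=3 S3=22 blocked=[]
Op 9: conn=77 S1=31 S2=3 S3=28 blocked=[]
Op 10: conn=69 S1=23 S2=3 S3=28 blocked=[]
Op 11: conn=69 S1=28 S2=3 S3=28 blocked=[]
Op 12: conn=69 S1=28 S2=3 S3=53 blocked=[]

Answer: 69 28 3 53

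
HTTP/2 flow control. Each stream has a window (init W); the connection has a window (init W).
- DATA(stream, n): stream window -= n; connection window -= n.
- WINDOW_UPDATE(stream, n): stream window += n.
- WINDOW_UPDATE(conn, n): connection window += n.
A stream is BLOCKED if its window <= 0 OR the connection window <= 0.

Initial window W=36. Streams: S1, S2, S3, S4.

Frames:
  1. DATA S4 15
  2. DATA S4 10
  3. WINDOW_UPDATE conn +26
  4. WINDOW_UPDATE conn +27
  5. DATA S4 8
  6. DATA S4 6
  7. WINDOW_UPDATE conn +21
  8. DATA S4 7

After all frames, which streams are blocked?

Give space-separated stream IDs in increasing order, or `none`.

Op 1: conn=21 S1=36 S2=36 S3=36 S4=21 blocked=[]
Op 2: conn=11 S1=36 S2=36 S3=36 S4=11 blocked=[]
Op 3: conn=37 S1=36 S2=36 S3=36 S4=11 blocked=[]
Op 4: conn=64 S1=36 S2=36 S3=36 S4=11 blocked=[]
Op 5: conn=56 S1=36 S2=36 S3=36 S4=3 blocked=[]
Op 6: conn=50 S1=36 S2=36 S3=36 S4=-3 blocked=[4]
Op 7: conn=71 S1=36 S2=36 S3=36 S4=-3 blocked=[4]
Op 8: conn=64 S1=36 S2=36 S3=36 S4=-10 blocked=[4]

Answer: S4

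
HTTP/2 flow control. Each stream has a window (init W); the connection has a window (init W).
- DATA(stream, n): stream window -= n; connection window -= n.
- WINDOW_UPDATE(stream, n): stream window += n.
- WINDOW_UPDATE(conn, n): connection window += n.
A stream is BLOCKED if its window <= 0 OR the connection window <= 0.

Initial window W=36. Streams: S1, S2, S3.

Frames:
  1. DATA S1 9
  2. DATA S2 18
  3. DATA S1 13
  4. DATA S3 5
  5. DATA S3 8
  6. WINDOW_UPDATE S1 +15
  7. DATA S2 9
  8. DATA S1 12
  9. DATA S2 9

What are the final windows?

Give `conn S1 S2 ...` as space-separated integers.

Answer: -47 17 0 23

Derivation:
Op 1: conn=27 S1=27 S2=36 S3=36 blocked=[]
Op 2: conn=9 S1=27 S2=18 S3=36 blocked=[]
Op 3: conn=-4 S1=14 S2=18 S3=36 blocked=[1, 2, 3]
Op 4: conn=-9 S1=14 S2=18 S3=31 blocked=[1, 2, 3]
Op 5: conn=-17 S1=14 S2=18 S3=23 blocked=[1, 2, 3]
Op 6: conn=-17 S1=29 S2=18 S3=23 blocked=[1, 2, 3]
Op 7: conn=-26 S1=29 S2=9 S3=23 blocked=[1, 2, 3]
Op 8: conn=-38 S1=17 S2=9 S3=23 blocked=[1, 2, 3]
Op 9: conn=-47 S1=17 S2=0 S3=23 blocked=[1, 2, 3]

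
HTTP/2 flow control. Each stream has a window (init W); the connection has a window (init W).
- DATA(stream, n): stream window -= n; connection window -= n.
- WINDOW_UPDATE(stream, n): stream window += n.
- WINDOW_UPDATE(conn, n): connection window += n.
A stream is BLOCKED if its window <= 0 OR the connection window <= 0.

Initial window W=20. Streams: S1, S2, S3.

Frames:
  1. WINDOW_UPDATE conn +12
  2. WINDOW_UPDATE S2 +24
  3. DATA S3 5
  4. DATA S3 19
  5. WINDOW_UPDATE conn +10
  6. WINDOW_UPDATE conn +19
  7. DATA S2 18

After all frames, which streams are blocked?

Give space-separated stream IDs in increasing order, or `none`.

Answer: S3

Derivation:
Op 1: conn=32 S1=20 S2=20 S3=20 blocked=[]
Op 2: conn=32 S1=20 S2=44 S3=20 blocked=[]
Op 3: conn=27 S1=20 S2=44 S3=15 blocked=[]
Op 4: conn=8 S1=20 S2=44 S3=-4 blocked=[3]
Op 5: conn=18 S1=20 S2=44 S3=-4 blocked=[3]
Op 6: conn=37 S1=20 S2=44 S3=-4 blocked=[3]
Op 7: conn=19 S1=20 S2=26 S3=-4 blocked=[3]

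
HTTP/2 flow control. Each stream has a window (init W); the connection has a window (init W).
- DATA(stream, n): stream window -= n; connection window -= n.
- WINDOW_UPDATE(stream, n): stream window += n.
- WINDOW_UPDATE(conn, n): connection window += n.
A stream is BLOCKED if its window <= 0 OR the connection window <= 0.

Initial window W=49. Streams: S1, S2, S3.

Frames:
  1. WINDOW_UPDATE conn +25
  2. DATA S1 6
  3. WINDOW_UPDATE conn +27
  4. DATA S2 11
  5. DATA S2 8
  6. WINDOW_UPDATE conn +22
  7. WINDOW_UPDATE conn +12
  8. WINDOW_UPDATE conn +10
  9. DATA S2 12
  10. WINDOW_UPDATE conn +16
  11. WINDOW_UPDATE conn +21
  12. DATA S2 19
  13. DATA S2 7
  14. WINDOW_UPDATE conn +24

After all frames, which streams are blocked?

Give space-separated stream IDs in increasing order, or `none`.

Answer: S2

Derivation:
Op 1: conn=74 S1=49 S2=49 S3=49 blocked=[]
Op 2: conn=68 S1=43 S2=49 S3=49 blocked=[]
Op 3: conn=95 S1=43 S2=49 S3=49 blocked=[]
Op 4: conn=84 S1=43 S2=38 S3=49 blocked=[]
Op 5: conn=76 S1=43 S2=30 S3=49 blocked=[]
Op 6: conn=98 S1=43 S2=30 S3=49 blocked=[]
Op 7: conn=110 S1=43 S2=30 S3=49 blocked=[]
Op 8: conn=120 S1=43 S2=30 S3=49 blocked=[]
Op 9: conn=108 S1=43 S2=18 S3=49 blocked=[]
Op 10: conn=124 S1=43 S2=18 S3=49 blocked=[]
Op 11: conn=145 S1=43 S2=18 S3=49 blocked=[]
Op 12: conn=126 S1=43 S2=-1 S3=49 blocked=[2]
Op 13: conn=119 S1=43 S2=-8 S3=49 blocked=[2]
Op 14: conn=143 S1=43 S2=-8 S3=49 blocked=[2]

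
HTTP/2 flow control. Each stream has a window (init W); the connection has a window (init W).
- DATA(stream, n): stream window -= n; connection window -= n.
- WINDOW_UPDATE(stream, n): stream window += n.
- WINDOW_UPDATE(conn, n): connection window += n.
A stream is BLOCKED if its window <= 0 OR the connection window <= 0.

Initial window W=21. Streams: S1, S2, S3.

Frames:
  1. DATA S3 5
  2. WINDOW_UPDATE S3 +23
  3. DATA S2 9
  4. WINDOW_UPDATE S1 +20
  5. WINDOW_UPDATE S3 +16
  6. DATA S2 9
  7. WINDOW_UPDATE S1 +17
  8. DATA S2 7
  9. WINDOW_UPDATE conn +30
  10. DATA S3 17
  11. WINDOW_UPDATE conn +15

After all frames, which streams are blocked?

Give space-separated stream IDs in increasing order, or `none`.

Op 1: conn=16 S1=21 S2=21 S3=16 blocked=[]
Op 2: conn=16 S1=21 S2=21 S3=39 blocked=[]
Op 3: conn=7 S1=21 S2=12 S3=39 blocked=[]
Op 4: conn=7 S1=41 S2=12 S3=39 blocked=[]
Op 5: conn=7 S1=41 S2=12 S3=55 blocked=[]
Op 6: conn=-2 S1=41 S2=3 S3=55 blocked=[1, 2, 3]
Op 7: conn=-2 S1=58 S2=3 S3=55 blocked=[1, 2, 3]
Op 8: conn=-9 S1=58 S2=-4 S3=55 blocked=[1, 2, 3]
Op 9: conn=21 S1=58 S2=-4 S3=55 blocked=[2]
Op 10: conn=4 S1=58 S2=-4 S3=38 blocked=[2]
Op 11: conn=19 S1=58 S2=-4 S3=38 blocked=[2]

Answer: S2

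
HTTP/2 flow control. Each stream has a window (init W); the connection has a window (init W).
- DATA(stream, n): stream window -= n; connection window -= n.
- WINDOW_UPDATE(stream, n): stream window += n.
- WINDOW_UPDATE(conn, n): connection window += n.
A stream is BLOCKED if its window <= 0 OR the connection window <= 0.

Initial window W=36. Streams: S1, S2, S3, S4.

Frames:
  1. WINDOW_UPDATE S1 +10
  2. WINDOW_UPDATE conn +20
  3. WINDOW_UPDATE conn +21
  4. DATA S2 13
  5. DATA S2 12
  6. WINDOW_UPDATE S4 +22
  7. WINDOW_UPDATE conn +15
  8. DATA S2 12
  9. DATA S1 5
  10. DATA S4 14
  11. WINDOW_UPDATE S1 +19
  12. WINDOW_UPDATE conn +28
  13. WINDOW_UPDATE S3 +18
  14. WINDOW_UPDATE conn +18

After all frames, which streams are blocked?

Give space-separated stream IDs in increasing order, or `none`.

Answer: S2

Derivation:
Op 1: conn=36 S1=46 S2=36 S3=36 S4=36 blocked=[]
Op 2: conn=56 S1=46 S2=36 S3=36 S4=36 blocked=[]
Op 3: conn=77 S1=46 S2=36 S3=36 S4=36 blocked=[]
Op 4: conn=64 S1=46 S2=23 S3=36 S4=36 blocked=[]
Op 5: conn=52 S1=46 S2=11 S3=36 S4=36 blocked=[]
Op 6: conn=52 S1=46 S2=11 S3=36 S4=58 blocked=[]
Op 7: conn=67 S1=46 S2=11 S3=36 S4=58 blocked=[]
Op 8: conn=55 S1=46 S2=-1 S3=36 S4=58 blocked=[2]
Op 9: conn=50 S1=41 S2=-1 S3=36 S4=58 blocked=[2]
Op 10: conn=36 S1=41 S2=-1 S3=36 S4=44 blocked=[2]
Op 11: conn=36 S1=60 S2=-1 S3=36 S4=44 blocked=[2]
Op 12: conn=64 S1=60 S2=-1 S3=36 S4=44 blocked=[2]
Op 13: conn=64 S1=60 S2=-1 S3=54 S4=44 blocked=[2]
Op 14: conn=82 S1=60 S2=-1 S3=54 S4=44 blocked=[2]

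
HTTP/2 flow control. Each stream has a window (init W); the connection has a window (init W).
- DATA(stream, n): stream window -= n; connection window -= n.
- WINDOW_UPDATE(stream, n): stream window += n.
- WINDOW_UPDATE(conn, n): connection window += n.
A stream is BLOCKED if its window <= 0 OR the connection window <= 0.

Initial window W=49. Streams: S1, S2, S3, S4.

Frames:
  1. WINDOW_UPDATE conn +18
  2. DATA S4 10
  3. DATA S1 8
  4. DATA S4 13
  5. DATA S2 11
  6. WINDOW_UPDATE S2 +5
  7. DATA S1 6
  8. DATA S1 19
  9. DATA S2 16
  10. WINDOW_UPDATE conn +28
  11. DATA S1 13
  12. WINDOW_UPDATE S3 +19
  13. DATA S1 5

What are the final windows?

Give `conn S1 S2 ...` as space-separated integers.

Answer: -6 -2 27 68 26

Derivation:
Op 1: conn=67 S1=49 S2=49 S3=49 S4=49 blocked=[]
Op 2: conn=57 S1=49 S2=49 S3=49 S4=39 blocked=[]
Op 3: conn=49 S1=41 S2=49 S3=49 S4=39 blocked=[]
Op 4: conn=36 S1=41 S2=49 S3=49 S4=26 blocked=[]
Op 5: conn=25 S1=41 S2=38 S3=49 S4=26 blocked=[]
Op 6: conn=25 S1=41 S2=43 S3=49 S4=26 blocked=[]
Op 7: conn=19 S1=35 S2=43 S3=49 S4=26 blocked=[]
Op 8: conn=0 S1=16 S2=43 S3=49 S4=26 blocked=[1, 2, 3, 4]
Op 9: conn=-16 S1=16 S2=27 S3=49 S4=26 blocked=[1, 2, 3, 4]
Op 10: conn=12 S1=16 S2=27 S3=49 S4=26 blocked=[]
Op 11: conn=-1 S1=3 S2=27 S3=49 S4=26 blocked=[1, 2, 3, 4]
Op 12: conn=-1 S1=3 S2=27 S3=68 S4=26 blocked=[1, 2, 3, 4]
Op 13: conn=-6 S1=-2 S2=27 S3=68 S4=26 blocked=[1, 2, 3, 4]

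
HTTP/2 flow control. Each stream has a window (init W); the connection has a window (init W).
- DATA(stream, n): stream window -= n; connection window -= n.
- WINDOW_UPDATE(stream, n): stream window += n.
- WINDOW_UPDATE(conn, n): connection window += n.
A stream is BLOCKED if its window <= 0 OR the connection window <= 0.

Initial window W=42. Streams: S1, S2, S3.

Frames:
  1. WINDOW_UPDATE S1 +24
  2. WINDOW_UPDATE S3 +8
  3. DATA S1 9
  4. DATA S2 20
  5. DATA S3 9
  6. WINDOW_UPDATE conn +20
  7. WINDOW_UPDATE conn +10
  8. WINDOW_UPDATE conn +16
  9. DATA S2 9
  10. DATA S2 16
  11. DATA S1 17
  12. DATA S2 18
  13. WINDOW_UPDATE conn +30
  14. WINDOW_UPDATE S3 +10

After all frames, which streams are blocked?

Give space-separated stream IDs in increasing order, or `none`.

Op 1: conn=42 S1=66 S2=42 S3=42 blocked=[]
Op 2: conn=42 S1=66 S2=42 S3=50 blocked=[]
Op 3: conn=33 S1=57 S2=42 S3=50 blocked=[]
Op 4: conn=13 S1=57 S2=22 S3=50 blocked=[]
Op 5: conn=4 S1=57 S2=22 S3=41 blocked=[]
Op 6: conn=24 S1=57 S2=22 S3=41 blocked=[]
Op 7: conn=34 S1=57 S2=22 S3=41 blocked=[]
Op 8: conn=50 S1=57 S2=22 S3=41 blocked=[]
Op 9: conn=41 S1=57 S2=13 S3=41 blocked=[]
Op 10: conn=25 S1=57 S2=-3 S3=41 blocked=[2]
Op 11: conn=8 S1=40 S2=-3 S3=41 blocked=[2]
Op 12: conn=-10 S1=40 S2=-21 S3=41 blocked=[1, 2, 3]
Op 13: conn=20 S1=40 S2=-21 S3=41 blocked=[2]
Op 14: conn=20 S1=40 S2=-21 S3=51 blocked=[2]

Answer: S2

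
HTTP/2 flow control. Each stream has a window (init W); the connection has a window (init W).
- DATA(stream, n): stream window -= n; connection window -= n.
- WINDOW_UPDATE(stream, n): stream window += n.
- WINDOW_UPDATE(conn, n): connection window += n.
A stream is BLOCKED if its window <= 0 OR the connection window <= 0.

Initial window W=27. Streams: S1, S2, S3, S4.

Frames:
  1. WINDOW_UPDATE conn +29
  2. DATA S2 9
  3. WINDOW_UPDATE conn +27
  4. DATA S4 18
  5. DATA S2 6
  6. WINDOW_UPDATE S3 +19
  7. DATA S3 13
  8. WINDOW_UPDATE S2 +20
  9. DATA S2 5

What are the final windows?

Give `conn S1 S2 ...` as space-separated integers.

Op 1: conn=56 S1=27 S2=27 S3=27 S4=27 blocked=[]
Op 2: conn=47 S1=27 S2=18 S3=27 S4=27 blocked=[]
Op 3: conn=74 S1=27 S2=18 S3=27 S4=27 blocked=[]
Op 4: conn=56 S1=27 S2=18 S3=27 S4=9 blocked=[]
Op 5: conn=50 S1=27 S2=12 S3=27 S4=9 blocked=[]
Op 6: conn=50 S1=27 S2=12 S3=46 S4=9 blocked=[]
Op 7: conn=37 S1=27 S2=12 S3=33 S4=9 blocked=[]
Op 8: conn=37 S1=27 S2=32 S3=33 S4=9 blocked=[]
Op 9: conn=32 S1=27 S2=27 S3=33 S4=9 blocked=[]

Answer: 32 27 27 33 9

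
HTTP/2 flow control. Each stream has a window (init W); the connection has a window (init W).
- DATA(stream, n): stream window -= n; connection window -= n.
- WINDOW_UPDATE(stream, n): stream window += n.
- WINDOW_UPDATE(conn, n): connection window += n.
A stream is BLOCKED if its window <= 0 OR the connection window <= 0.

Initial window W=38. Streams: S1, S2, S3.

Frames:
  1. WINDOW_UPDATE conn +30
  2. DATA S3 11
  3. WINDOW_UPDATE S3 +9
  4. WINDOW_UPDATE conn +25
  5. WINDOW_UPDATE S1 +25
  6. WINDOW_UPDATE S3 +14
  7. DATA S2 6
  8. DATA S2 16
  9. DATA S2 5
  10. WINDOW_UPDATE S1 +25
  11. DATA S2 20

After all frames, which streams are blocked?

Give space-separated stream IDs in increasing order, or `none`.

Answer: S2

Derivation:
Op 1: conn=68 S1=38 S2=38 S3=38 blocked=[]
Op 2: conn=57 S1=38 S2=38 S3=27 blocked=[]
Op 3: conn=57 S1=38 S2=38 S3=36 blocked=[]
Op 4: conn=82 S1=38 S2=38 S3=36 blocked=[]
Op 5: conn=82 S1=63 S2=38 S3=36 blocked=[]
Op 6: conn=82 S1=63 S2=38 S3=50 blocked=[]
Op 7: conn=76 S1=63 S2=32 S3=50 blocked=[]
Op 8: conn=60 S1=63 S2=16 S3=50 blocked=[]
Op 9: conn=55 S1=63 S2=11 S3=50 blocked=[]
Op 10: conn=55 S1=88 S2=11 S3=50 blocked=[]
Op 11: conn=35 S1=88 S2=-9 S3=50 blocked=[2]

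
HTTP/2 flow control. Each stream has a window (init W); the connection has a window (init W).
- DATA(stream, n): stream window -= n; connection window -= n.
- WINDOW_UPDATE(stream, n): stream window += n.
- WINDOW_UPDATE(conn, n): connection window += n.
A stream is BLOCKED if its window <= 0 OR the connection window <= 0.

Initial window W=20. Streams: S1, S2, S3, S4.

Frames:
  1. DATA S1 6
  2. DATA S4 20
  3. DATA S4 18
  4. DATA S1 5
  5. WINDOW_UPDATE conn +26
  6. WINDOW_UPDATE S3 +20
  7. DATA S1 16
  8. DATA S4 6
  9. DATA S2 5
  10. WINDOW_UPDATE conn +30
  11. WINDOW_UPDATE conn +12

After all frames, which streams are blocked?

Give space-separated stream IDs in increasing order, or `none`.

Answer: S1 S4

Derivation:
Op 1: conn=14 S1=14 S2=20 S3=20 S4=20 blocked=[]
Op 2: conn=-6 S1=14 S2=20 S3=20 S4=0 blocked=[1, 2, 3, 4]
Op 3: conn=-24 S1=14 S2=20 S3=20 S4=-18 blocked=[1, 2, 3, 4]
Op 4: conn=-29 S1=9 S2=20 S3=20 S4=-18 blocked=[1, 2, 3, 4]
Op 5: conn=-3 S1=9 S2=20 S3=20 S4=-18 blocked=[1, 2, 3, 4]
Op 6: conn=-3 S1=9 S2=20 S3=40 S4=-18 blocked=[1, 2, 3, 4]
Op 7: conn=-19 S1=-7 S2=20 S3=40 S4=-18 blocked=[1, 2, 3, 4]
Op 8: conn=-25 S1=-7 S2=20 S3=40 S4=-24 blocked=[1, 2, 3, 4]
Op 9: conn=-30 S1=-7 S2=15 S3=40 S4=-24 blocked=[1, 2, 3, 4]
Op 10: conn=0 S1=-7 S2=15 S3=40 S4=-24 blocked=[1, 2, 3, 4]
Op 11: conn=12 S1=-7 S2=15 S3=40 S4=-24 blocked=[1, 4]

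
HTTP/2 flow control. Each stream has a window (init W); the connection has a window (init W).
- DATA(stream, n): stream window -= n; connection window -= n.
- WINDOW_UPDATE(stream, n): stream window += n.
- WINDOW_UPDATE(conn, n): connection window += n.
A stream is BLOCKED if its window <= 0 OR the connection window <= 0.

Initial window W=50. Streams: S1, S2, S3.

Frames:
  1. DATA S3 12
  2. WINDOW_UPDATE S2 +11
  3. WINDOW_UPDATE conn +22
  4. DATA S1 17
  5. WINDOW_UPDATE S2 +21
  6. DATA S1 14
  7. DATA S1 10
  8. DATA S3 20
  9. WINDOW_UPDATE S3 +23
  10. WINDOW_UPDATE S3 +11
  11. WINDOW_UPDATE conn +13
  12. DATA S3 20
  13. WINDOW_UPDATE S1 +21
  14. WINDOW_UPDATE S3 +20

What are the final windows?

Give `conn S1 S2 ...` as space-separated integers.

Answer: -8 30 82 52

Derivation:
Op 1: conn=38 S1=50 S2=50 S3=38 blocked=[]
Op 2: conn=38 S1=50 S2=61 S3=38 blocked=[]
Op 3: conn=60 S1=50 S2=61 S3=38 blocked=[]
Op 4: conn=43 S1=33 S2=61 S3=38 blocked=[]
Op 5: conn=43 S1=33 S2=82 S3=38 blocked=[]
Op 6: conn=29 S1=19 S2=82 S3=38 blocked=[]
Op 7: conn=19 S1=9 S2=82 S3=38 blocked=[]
Op 8: conn=-1 S1=9 S2=82 S3=18 blocked=[1, 2, 3]
Op 9: conn=-1 S1=9 S2=82 S3=41 blocked=[1, 2, 3]
Op 10: conn=-1 S1=9 S2=82 S3=52 blocked=[1, 2, 3]
Op 11: conn=12 S1=9 S2=82 S3=52 blocked=[]
Op 12: conn=-8 S1=9 S2=82 S3=32 blocked=[1, 2, 3]
Op 13: conn=-8 S1=30 S2=82 S3=32 blocked=[1, 2, 3]
Op 14: conn=-8 S1=30 S2=82 S3=52 blocked=[1, 2, 3]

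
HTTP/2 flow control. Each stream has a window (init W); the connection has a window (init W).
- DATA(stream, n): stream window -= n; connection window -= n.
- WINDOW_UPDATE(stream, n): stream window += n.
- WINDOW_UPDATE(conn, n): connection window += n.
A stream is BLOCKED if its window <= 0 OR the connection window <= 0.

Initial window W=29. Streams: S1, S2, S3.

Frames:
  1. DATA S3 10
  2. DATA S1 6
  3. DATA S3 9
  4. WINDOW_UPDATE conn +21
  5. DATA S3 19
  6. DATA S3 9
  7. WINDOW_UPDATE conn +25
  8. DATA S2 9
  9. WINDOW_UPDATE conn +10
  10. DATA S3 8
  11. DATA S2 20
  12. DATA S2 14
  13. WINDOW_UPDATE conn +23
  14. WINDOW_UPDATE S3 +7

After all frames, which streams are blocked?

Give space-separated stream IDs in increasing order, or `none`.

Answer: S2 S3

Derivation:
Op 1: conn=19 S1=29 S2=29 S3=19 blocked=[]
Op 2: conn=13 S1=23 S2=29 S3=19 blocked=[]
Op 3: conn=4 S1=23 S2=29 S3=10 blocked=[]
Op 4: conn=25 S1=23 S2=29 S3=10 blocked=[]
Op 5: conn=6 S1=23 S2=29 S3=-9 blocked=[3]
Op 6: conn=-3 S1=23 S2=29 S3=-18 blocked=[1, 2, 3]
Op 7: conn=22 S1=23 S2=29 S3=-18 blocked=[3]
Op 8: conn=13 S1=23 S2=20 S3=-18 blocked=[3]
Op 9: conn=23 S1=23 S2=20 S3=-18 blocked=[3]
Op 10: conn=15 S1=23 S2=20 S3=-26 blocked=[3]
Op 11: conn=-5 S1=23 S2=0 S3=-26 blocked=[1, 2, 3]
Op 12: conn=-19 S1=23 S2=-14 S3=-26 blocked=[1, 2, 3]
Op 13: conn=4 S1=23 S2=-14 S3=-26 blocked=[2, 3]
Op 14: conn=4 S1=23 S2=-14 S3=-19 blocked=[2, 3]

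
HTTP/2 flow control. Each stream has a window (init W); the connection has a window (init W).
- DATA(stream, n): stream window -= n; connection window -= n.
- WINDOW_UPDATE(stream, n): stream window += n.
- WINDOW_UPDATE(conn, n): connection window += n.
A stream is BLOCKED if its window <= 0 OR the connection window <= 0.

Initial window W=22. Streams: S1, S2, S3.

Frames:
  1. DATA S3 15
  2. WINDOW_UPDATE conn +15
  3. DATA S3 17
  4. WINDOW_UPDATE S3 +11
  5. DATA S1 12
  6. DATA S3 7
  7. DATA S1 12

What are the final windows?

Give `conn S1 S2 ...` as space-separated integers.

Op 1: conn=7 S1=22 S2=22 S3=7 blocked=[]
Op 2: conn=22 S1=22 S2=22 S3=7 blocked=[]
Op 3: conn=5 S1=22 S2=22 S3=-10 blocked=[3]
Op 4: conn=5 S1=22 S2=22 S3=1 blocked=[]
Op 5: conn=-7 S1=10 S2=22 S3=1 blocked=[1, 2, 3]
Op 6: conn=-14 S1=10 S2=22 S3=-6 blocked=[1, 2, 3]
Op 7: conn=-26 S1=-2 S2=22 S3=-6 blocked=[1, 2, 3]

Answer: -26 -2 22 -6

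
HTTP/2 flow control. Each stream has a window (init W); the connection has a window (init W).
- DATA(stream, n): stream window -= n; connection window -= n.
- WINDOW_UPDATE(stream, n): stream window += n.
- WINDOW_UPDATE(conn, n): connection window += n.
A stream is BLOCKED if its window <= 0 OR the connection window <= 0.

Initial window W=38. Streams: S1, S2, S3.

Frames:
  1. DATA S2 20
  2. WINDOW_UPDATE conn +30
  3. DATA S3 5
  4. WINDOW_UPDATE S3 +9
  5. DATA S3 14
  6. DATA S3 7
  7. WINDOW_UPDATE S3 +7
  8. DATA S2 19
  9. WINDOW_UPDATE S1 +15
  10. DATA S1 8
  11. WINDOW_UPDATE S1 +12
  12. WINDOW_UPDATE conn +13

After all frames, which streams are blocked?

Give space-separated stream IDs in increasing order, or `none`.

Answer: S2

Derivation:
Op 1: conn=18 S1=38 S2=18 S3=38 blocked=[]
Op 2: conn=48 S1=38 S2=18 S3=38 blocked=[]
Op 3: conn=43 S1=38 S2=18 S3=33 blocked=[]
Op 4: conn=43 S1=38 S2=18 S3=42 blocked=[]
Op 5: conn=29 S1=38 S2=18 S3=28 blocked=[]
Op 6: conn=22 S1=38 S2=18 S3=21 blocked=[]
Op 7: conn=22 S1=38 S2=18 S3=28 blocked=[]
Op 8: conn=3 S1=38 S2=-1 S3=28 blocked=[2]
Op 9: conn=3 S1=53 S2=-1 S3=28 blocked=[2]
Op 10: conn=-5 S1=45 S2=-1 S3=28 blocked=[1, 2, 3]
Op 11: conn=-5 S1=57 S2=-1 S3=28 blocked=[1, 2, 3]
Op 12: conn=8 S1=57 S2=-1 S3=28 blocked=[2]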